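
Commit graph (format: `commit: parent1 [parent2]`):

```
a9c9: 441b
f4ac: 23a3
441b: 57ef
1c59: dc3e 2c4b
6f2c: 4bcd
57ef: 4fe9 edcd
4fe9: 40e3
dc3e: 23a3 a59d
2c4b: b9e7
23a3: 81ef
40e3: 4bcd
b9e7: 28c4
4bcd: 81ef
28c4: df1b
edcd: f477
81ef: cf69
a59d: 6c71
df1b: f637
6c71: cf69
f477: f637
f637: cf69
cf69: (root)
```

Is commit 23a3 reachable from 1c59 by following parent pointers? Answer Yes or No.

Ancestors of 1c59 (commits reachable by following parents): {1c59, 23a3, 28c4, 2c4b, 6c71, 81ef, a59d, b9e7, cf69, dc3e, df1b, f637}.
23a3 is in that set, so it is an ancestor of 1c59.

Yes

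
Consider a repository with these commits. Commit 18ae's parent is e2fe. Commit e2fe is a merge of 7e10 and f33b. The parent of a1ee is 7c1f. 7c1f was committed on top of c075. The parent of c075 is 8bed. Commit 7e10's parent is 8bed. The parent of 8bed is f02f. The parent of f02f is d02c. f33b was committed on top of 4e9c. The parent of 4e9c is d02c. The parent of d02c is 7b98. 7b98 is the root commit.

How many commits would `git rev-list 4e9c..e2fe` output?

Reachable from e2fe: {4e9c, 7b98, 7e10, 8bed, d02c, e2fe, f02f, f33b}.
Reachable from 4e9c: {4e9c, 7b98, d02c}.
In e2fe's history but not 4e9c's: {7e10, 8bed, e2fe, f02f, f33b} — 5 commits.

5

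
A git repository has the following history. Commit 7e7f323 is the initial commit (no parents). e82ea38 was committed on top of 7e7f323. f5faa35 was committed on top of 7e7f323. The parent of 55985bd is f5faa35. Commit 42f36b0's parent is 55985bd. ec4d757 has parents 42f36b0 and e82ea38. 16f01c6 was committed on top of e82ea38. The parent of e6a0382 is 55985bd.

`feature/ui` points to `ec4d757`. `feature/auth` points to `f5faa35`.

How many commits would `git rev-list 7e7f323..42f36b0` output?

3

Reachable from 42f36b0: {42f36b0, 55985bd, 7e7f323, f5faa35}.
Reachable from 7e7f323: {7e7f323}.
In 42f36b0's history but not 7e7f323's: {42f36b0, 55985bd, f5faa35} — 3 commits.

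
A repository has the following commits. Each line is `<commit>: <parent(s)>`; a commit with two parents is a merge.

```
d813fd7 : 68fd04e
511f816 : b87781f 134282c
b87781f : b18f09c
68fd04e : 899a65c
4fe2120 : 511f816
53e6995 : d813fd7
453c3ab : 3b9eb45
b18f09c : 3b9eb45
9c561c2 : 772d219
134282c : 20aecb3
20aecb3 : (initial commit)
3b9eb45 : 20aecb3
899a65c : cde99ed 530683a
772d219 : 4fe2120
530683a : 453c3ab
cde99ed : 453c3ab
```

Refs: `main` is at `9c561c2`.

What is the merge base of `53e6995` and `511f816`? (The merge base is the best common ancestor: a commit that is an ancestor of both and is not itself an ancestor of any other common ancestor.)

3b9eb45

Ancestors of 53e6995: {20aecb3, 3b9eb45, 453c3ab, 530683a, 53e6995, 68fd04e, 899a65c, cde99ed, d813fd7}.
Ancestors of 511f816: {134282c, 20aecb3, 3b9eb45, 511f816, b18f09c, b87781f}.
Common ancestors: {20aecb3, 3b9eb45}.
Among these, 3b9eb45 is not an ancestor of any other common ancestor — it is the merge base.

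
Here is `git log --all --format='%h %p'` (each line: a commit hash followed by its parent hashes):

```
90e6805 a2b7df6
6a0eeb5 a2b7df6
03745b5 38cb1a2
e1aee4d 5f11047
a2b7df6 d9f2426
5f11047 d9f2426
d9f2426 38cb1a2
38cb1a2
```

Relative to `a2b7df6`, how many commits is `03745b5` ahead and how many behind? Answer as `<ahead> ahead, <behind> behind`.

1 ahead, 2 behind

Reachable from 03745b5: {03745b5, 38cb1a2}.
Reachable from a2b7df6: {38cb1a2, a2b7df6, d9f2426}.
Only in 03745b5's history (ahead): {03745b5} — 1.
Only in a2b7df6's history (behind): {a2b7df6, d9f2426} — 2.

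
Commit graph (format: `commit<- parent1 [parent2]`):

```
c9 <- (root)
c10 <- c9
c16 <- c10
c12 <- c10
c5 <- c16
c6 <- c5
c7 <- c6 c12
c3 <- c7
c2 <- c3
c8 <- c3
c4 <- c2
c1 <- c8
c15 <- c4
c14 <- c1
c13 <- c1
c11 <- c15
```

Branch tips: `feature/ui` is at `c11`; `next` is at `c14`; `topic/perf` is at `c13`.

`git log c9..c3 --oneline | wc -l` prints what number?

Reachable from c3: {c10, c12, c16, c3, c5, c6, c7, c9}.
Reachable from c9: {c9}.
In c3's history but not c9's: {c10, c12, c16, c3, c5, c6, c7} — 7 commits.

7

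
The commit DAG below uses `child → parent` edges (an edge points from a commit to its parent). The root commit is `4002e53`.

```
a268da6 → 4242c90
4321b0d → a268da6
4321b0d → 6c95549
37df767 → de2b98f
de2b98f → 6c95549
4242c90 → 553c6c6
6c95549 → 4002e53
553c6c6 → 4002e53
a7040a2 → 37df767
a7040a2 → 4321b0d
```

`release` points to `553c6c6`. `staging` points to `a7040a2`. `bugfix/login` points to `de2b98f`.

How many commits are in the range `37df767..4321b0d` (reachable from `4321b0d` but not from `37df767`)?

4

Reachable from 4321b0d: {4002e53, 4242c90, 4321b0d, 553c6c6, 6c95549, a268da6}.
Reachable from 37df767: {37df767, 4002e53, 6c95549, de2b98f}.
In 4321b0d's history but not 37df767's: {4242c90, 4321b0d, 553c6c6, a268da6} — 4 commits.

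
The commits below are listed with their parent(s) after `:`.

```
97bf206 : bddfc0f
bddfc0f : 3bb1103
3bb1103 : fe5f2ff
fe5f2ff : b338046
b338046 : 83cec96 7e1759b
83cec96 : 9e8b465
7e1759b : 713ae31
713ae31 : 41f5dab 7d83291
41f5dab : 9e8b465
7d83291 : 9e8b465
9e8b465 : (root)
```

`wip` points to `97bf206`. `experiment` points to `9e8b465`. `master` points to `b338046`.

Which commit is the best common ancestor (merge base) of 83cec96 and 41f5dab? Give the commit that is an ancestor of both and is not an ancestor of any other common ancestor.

9e8b465

Ancestors of 83cec96: {83cec96, 9e8b465}.
Ancestors of 41f5dab: {41f5dab, 9e8b465}.
Common ancestors: {9e8b465}.
The only common ancestor is 9e8b465, so it is the merge base.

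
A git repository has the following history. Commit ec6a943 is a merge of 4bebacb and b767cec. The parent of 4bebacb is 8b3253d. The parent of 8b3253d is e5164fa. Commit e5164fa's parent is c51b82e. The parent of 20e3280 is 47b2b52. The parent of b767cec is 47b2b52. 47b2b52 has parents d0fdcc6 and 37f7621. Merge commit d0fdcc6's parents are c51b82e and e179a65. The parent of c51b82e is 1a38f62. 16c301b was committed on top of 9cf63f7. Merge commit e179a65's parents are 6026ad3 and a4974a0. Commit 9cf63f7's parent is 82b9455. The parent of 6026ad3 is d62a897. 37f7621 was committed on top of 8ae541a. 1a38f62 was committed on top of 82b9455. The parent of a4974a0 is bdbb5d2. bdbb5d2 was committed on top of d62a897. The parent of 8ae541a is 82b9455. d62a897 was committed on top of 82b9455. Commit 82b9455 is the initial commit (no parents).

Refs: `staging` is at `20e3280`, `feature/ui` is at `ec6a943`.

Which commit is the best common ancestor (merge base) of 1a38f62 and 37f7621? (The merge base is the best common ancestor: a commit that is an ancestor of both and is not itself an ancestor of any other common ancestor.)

82b9455

Ancestors of 1a38f62: {1a38f62, 82b9455}.
Ancestors of 37f7621: {37f7621, 82b9455, 8ae541a}.
Common ancestors: {82b9455}.
The only common ancestor is 82b9455, so it is the merge base.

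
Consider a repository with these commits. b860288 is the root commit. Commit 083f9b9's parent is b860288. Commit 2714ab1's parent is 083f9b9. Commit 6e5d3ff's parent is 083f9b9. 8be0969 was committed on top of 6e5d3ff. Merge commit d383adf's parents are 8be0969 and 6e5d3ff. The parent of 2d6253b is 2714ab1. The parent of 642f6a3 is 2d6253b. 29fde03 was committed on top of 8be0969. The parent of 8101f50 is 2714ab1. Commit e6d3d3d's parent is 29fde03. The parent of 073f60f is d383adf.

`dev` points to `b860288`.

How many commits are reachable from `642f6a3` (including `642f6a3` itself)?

Walking parent pointers from 642f6a3: reachable set = {083f9b9, 2714ab1, 2d6253b, 642f6a3, b860288}.
That is 5 commits.

5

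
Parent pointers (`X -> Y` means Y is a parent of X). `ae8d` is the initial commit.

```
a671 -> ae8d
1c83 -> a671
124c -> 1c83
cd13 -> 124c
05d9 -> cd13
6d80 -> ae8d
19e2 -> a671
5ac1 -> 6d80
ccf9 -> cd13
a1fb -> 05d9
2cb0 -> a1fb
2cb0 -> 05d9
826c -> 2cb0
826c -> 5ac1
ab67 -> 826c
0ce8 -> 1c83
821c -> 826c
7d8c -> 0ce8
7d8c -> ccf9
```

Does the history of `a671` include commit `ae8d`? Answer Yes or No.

Ancestors of a671 (commits reachable by following parents): {a671, ae8d}.
ae8d is in that set, so it is an ancestor of a671.

Yes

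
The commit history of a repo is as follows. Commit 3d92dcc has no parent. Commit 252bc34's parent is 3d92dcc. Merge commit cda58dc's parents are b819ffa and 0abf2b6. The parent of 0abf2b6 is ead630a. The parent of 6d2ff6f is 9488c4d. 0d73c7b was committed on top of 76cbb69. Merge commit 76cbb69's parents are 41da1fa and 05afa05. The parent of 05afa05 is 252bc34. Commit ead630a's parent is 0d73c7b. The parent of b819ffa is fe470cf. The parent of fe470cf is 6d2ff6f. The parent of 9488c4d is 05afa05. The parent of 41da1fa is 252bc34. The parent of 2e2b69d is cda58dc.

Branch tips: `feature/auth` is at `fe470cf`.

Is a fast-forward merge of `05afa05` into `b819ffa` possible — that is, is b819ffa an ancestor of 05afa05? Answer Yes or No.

A fast-forward from b819ffa to 05afa05 is possible iff b819ffa is an ancestor of 05afa05.
Ancestors of 05afa05: {05afa05, 252bc34, 3d92dcc}.
b819ffa is not among them, so fast-forward is not possible.

No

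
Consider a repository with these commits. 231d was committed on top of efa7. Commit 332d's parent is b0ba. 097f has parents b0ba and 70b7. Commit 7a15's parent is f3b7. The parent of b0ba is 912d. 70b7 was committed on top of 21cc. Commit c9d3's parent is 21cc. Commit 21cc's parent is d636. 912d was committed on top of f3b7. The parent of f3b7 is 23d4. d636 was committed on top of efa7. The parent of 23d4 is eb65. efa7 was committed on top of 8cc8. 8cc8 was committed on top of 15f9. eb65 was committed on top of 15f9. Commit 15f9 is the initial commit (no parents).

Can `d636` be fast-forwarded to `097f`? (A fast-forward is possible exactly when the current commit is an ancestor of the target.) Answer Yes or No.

Yes

A fast-forward from d636 to 097f is possible iff d636 is an ancestor of 097f.
Ancestors of 097f: {097f, 15f9, 21cc, 23d4, 70b7, 8cc8, 912d, b0ba, d636, eb65, efa7, f3b7}.
d636 is among them, so fast-forward is possible.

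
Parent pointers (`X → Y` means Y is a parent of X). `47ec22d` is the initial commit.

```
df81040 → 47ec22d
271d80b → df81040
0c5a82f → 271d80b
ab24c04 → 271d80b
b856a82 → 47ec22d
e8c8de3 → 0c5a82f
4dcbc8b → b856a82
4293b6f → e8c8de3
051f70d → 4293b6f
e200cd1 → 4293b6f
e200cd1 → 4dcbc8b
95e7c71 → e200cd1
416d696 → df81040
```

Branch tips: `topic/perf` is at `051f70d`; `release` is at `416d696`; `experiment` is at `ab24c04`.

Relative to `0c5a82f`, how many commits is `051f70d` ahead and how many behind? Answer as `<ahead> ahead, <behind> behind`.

Reachable from 051f70d: {051f70d, 0c5a82f, 271d80b, 4293b6f, 47ec22d, df81040, e8c8de3}.
Reachable from 0c5a82f: {0c5a82f, 271d80b, 47ec22d, df81040}.
Only in 051f70d's history (ahead): {051f70d, 4293b6f, e8c8de3} — 3.
Only in 0c5a82f's history (behind): {} — 0.

3 ahead, 0 behind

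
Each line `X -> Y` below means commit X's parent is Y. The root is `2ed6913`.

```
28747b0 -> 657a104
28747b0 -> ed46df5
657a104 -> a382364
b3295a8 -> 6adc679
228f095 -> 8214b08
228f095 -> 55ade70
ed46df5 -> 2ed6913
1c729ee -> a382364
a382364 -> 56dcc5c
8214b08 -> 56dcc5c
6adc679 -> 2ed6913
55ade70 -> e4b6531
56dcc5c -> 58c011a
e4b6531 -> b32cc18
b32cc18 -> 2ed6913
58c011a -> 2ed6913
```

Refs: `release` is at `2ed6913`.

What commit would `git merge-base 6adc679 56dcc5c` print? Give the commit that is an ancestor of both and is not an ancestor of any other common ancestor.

Ancestors of 6adc679: {2ed6913, 6adc679}.
Ancestors of 56dcc5c: {2ed6913, 56dcc5c, 58c011a}.
Common ancestors: {2ed6913}.
The only common ancestor is 2ed6913, so it is the merge base.

2ed6913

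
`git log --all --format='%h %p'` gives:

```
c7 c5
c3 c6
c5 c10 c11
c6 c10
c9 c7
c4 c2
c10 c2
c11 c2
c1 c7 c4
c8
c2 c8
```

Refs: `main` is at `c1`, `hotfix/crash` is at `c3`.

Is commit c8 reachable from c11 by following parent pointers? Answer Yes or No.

Yes

Ancestors of c11 (commits reachable by following parents): {c11, c2, c8}.
c8 is in that set, so it is an ancestor of c11.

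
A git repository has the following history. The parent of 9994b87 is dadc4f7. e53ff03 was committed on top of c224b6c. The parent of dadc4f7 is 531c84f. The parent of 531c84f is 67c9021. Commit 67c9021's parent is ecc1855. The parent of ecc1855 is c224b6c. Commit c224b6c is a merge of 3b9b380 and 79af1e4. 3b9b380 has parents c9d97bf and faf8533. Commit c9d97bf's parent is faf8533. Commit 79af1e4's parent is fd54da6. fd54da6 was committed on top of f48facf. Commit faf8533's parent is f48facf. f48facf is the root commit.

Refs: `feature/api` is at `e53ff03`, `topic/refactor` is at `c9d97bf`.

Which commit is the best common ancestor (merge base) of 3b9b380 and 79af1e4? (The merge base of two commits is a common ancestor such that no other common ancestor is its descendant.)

f48facf

Ancestors of 3b9b380: {3b9b380, c9d97bf, f48facf, faf8533}.
Ancestors of 79af1e4: {79af1e4, f48facf, fd54da6}.
Common ancestors: {f48facf}.
The only common ancestor is f48facf, so it is the merge base.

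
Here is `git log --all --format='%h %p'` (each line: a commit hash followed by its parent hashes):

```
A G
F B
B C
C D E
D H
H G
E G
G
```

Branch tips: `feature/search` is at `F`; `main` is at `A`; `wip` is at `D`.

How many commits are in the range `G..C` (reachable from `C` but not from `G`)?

Reachable from C: {C, D, E, G, H}.
Reachable from G: {G}.
In C's history but not G's: {C, D, E, H} — 4 commits.

4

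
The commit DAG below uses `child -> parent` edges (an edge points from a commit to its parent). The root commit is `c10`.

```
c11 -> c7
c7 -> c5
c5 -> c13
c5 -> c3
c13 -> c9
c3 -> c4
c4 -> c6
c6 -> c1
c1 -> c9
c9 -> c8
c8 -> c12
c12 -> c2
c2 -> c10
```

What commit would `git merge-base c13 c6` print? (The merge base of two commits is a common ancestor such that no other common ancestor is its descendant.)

Ancestors of c13: {c10, c12, c13, c2, c8, c9}.
Ancestors of c6: {c1, c10, c12, c2, c6, c8, c9}.
Common ancestors: {c10, c12, c2, c8, c9}.
Among these, c9 is not an ancestor of any other common ancestor — it is the merge base.

c9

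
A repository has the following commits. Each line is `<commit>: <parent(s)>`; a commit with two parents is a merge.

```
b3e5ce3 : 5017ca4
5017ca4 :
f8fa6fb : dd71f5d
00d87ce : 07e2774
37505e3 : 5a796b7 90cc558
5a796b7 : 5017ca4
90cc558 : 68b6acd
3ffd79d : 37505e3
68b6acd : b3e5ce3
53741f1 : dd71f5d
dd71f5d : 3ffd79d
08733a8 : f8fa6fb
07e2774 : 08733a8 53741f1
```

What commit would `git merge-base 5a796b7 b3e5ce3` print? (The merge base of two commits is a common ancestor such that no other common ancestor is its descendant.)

5017ca4

Ancestors of 5a796b7: {5017ca4, 5a796b7}.
Ancestors of b3e5ce3: {5017ca4, b3e5ce3}.
Common ancestors: {5017ca4}.
The only common ancestor is 5017ca4, so it is the merge base.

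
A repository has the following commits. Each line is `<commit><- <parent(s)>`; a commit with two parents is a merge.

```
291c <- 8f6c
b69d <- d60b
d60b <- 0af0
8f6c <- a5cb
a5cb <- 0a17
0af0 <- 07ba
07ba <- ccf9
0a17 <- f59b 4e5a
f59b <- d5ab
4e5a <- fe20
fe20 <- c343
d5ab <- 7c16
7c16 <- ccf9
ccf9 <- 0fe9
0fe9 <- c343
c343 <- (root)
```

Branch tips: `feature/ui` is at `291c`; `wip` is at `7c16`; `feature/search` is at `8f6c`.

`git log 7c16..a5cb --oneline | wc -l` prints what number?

6

Reachable from a5cb: {0a17, 0fe9, 4e5a, 7c16, a5cb, c343, ccf9, d5ab, f59b, fe20}.
Reachable from 7c16: {0fe9, 7c16, c343, ccf9}.
In a5cb's history but not 7c16's: {0a17, 4e5a, a5cb, d5ab, f59b, fe20} — 6 commits.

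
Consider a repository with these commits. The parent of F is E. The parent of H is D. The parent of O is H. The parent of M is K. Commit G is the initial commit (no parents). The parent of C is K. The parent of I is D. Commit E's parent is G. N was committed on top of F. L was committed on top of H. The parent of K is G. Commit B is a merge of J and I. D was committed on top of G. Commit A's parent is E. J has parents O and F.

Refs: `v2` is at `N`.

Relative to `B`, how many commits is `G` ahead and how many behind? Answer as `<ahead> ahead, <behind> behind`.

0 ahead, 8 behind

Reachable from G: {G}.
Reachable from B: {B, D, E, F, G, H, I, J, O}.
Only in G's history (ahead): {} — 0.
Only in B's history (behind): {B, D, E, F, H, I, J, O} — 8.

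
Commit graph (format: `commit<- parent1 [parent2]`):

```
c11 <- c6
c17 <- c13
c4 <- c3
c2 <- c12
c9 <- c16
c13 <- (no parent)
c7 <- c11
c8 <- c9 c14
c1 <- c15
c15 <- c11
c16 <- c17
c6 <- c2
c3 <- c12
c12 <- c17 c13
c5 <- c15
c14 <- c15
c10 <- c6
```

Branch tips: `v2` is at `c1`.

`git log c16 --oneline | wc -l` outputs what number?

Walking parent pointers from c16: reachable set = {c13, c16, c17}.
That is 3 commits.

3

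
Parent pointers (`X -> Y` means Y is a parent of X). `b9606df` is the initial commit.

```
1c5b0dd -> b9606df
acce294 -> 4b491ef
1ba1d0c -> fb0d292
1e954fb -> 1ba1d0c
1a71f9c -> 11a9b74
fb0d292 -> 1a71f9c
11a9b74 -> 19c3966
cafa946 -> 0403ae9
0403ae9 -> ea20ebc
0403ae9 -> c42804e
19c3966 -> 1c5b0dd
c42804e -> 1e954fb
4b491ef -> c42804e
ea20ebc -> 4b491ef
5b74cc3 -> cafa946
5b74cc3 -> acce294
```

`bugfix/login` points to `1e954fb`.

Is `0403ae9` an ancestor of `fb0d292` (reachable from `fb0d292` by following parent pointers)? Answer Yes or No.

No

Ancestors of fb0d292: {11a9b74, 19c3966, 1a71f9c, 1c5b0dd, b9606df, fb0d292}.
0403ae9 is not in that set, so it is not an ancestor of fb0d292.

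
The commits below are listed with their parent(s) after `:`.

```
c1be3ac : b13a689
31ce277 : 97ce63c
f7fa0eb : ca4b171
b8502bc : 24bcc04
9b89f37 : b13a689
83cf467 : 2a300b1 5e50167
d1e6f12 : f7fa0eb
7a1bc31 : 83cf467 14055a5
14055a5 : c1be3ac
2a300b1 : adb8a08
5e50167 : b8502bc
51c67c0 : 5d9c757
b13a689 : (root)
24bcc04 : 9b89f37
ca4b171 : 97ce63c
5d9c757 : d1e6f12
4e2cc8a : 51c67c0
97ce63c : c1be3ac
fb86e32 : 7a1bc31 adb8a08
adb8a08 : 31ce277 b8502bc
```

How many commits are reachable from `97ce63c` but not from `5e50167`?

Reachable from 97ce63c: {97ce63c, b13a689, c1be3ac}.
Reachable from 5e50167: {24bcc04, 5e50167, 9b89f37, b13a689, b8502bc}.
In 97ce63c's history but not 5e50167's: {97ce63c, c1be3ac} — 2 commits.

2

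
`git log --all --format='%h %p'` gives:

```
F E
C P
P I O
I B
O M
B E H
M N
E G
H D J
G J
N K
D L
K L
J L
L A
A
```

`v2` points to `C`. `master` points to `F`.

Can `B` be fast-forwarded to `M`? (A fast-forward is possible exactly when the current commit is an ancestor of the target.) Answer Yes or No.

A fast-forward from B to M is possible iff B is an ancestor of M.
Ancestors of M: {A, K, L, M, N}.
B is not among them, so fast-forward is not possible.

No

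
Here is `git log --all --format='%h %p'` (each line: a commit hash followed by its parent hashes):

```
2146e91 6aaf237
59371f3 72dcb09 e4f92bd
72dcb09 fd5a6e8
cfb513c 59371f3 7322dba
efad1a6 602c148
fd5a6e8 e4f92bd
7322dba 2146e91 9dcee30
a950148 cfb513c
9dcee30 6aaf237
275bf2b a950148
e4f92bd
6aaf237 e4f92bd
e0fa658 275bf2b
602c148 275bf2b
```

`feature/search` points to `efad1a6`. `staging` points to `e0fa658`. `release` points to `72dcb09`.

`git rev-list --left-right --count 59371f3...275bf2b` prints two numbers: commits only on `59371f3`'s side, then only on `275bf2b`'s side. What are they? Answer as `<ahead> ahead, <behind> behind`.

0 ahead, 7 behind

Reachable from 59371f3: {59371f3, 72dcb09, e4f92bd, fd5a6e8}.
Reachable from 275bf2b: {2146e91, 275bf2b, 59371f3, 6aaf237, 72dcb09, 7322dba, 9dcee30, a950148, cfb513c, e4f92bd, fd5a6e8}.
Only in 59371f3's history (ahead): {} — 0.
Only in 275bf2b's history (behind): {2146e91, 275bf2b, 6aaf237, 7322dba, 9dcee30, a950148, cfb513c} — 7.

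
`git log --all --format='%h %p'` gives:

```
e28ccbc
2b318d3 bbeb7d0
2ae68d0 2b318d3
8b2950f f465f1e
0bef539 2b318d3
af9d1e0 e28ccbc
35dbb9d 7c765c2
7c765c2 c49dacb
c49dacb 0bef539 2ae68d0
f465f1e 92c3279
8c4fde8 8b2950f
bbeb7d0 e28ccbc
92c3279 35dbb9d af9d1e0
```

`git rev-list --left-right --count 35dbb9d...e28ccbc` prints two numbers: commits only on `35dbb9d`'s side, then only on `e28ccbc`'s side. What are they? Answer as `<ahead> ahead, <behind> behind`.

7 ahead, 0 behind

Reachable from 35dbb9d: {0bef539, 2ae68d0, 2b318d3, 35dbb9d, 7c765c2, bbeb7d0, c49dacb, e28ccbc}.
Reachable from e28ccbc: {e28ccbc}.
Only in 35dbb9d's history (ahead): {0bef539, 2ae68d0, 2b318d3, 35dbb9d, 7c765c2, bbeb7d0, c49dacb} — 7.
Only in e28ccbc's history (behind): {} — 0.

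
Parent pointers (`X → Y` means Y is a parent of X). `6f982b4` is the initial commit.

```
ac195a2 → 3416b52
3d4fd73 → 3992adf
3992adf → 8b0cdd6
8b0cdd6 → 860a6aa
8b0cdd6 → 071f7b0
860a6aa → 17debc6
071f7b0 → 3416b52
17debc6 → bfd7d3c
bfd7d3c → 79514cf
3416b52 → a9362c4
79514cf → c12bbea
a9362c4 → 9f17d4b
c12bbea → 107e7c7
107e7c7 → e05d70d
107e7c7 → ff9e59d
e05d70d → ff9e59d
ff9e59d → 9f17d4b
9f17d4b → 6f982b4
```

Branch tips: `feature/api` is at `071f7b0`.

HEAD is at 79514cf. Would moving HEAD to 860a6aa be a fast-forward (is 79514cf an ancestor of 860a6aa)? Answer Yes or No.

Yes

A fast-forward from 79514cf to 860a6aa is possible iff 79514cf is an ancestor of 860a6aa.
Ancestors of 860a6aa: {107e7c7, 17debc6, 6f982b4, 79514cf, 860a6aa, 9f17d4b, bfd7d3c, c12bbea, e05d70d, ff9e59d}.
79514cf is among them, so fast-forward is possible.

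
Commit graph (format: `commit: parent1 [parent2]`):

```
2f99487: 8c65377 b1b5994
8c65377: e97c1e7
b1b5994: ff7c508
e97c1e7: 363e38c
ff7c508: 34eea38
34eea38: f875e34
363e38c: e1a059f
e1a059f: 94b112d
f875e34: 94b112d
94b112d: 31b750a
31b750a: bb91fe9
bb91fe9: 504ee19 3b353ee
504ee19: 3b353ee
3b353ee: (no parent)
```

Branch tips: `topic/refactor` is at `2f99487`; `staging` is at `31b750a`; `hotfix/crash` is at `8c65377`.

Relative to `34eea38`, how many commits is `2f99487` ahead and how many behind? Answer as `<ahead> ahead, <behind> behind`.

7 ahead, 0 behind

Reachable from 2f99487: {2f99487, 31b750a, 34eea38, 363e38c, 3b353ee, 504ee19, 8c65377, 94b112d, b1b5994, bb91fe9, e1a059f, e97c1e7, f875e34, ff7c508}.
Reachable from 34eea38: {31b750a, 34eea38, 3b353ee, 504ee19, 94b112d, bb91fe9, f875e34}.
Only in 2f99487's history (ahead): {2f99487, 363e38c, 8c65377, b1b5994, e1a059f, e97c1e7, ff7c508} — 7.
Only in 34eea38's history (behind): {} — 0.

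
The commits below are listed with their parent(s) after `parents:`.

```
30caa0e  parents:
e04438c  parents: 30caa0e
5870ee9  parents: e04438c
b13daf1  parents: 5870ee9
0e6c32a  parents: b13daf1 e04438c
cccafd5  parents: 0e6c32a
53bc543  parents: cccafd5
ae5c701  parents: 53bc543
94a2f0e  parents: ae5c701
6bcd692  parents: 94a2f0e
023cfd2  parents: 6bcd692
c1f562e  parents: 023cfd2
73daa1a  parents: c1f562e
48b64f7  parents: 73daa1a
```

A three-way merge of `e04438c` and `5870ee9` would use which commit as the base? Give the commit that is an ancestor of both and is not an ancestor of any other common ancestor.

e04438c

Ancestors of e04438c: {30caa0e, e04438c}.
Ancestors of 5870ee9: {30caa0e, 5870ee9, e04438c}.
Common ancestors: {30caa0e, e04438c}.
Among these, e04438c is not an ancestor of any other common ancestor — it is the merge base.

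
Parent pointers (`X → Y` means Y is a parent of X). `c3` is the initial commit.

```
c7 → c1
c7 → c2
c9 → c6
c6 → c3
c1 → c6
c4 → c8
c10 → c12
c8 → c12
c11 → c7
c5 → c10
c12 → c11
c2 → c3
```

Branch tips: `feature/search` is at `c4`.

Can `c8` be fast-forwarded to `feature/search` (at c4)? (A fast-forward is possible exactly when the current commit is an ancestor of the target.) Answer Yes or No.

A fast-forward from c8 to c4 is possible iff c8 is an ancestor of c4.
Ancestors of c4: {c1, c11, c12, c2, c3, c4, c6, c7, c8}.
c8 is among them, so fast-forward is possible.

Yes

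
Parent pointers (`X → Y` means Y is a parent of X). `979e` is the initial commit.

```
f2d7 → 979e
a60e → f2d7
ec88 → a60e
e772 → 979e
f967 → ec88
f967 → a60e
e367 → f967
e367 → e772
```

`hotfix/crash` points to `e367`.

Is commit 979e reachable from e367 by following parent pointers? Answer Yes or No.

Ancestors of e367 (commits reachable by following parents): {979e, a60e, e367, e772, ec88, f2d7, f967}.
979e is in that set, so it is an ancestor of e367.

Yes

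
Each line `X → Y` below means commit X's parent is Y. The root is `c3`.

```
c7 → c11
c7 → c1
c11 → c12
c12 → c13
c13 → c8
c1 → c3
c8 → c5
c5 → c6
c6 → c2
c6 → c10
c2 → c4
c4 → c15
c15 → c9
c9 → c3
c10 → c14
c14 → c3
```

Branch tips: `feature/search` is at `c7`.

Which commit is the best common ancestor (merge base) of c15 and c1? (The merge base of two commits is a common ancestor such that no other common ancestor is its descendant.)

Ancestors of c15: {c15, c3, c9}.
Ancestors of c1: {c1, c3}.
Common ancestors: {c3}.
The only common ancestor is c3, so it is the merge base.

c3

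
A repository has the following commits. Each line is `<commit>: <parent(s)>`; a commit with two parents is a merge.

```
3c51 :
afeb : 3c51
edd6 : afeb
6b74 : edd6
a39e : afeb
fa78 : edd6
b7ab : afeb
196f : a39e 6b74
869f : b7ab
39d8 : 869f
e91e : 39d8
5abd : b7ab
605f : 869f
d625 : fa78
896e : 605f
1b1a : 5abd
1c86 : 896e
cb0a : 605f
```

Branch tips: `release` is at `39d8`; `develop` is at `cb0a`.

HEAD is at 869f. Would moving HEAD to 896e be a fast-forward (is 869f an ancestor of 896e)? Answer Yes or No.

Yes

A fast-forward from 869f to 896e is possible iff 869f is an ancestor of 896e.
Ancestors of 896e: {3c51, 605f, 869f, 896e, afeb, b7ab}.
869f is among them, so fast-forward is possible.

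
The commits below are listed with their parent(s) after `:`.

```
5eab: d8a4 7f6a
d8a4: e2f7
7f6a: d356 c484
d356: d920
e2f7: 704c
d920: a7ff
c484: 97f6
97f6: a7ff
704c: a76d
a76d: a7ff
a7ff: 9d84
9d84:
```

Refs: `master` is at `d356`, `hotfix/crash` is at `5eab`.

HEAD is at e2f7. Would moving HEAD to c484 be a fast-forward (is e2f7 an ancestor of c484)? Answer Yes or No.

No

A fast-forward from e2f7 to c484 is possible iff e2f7 is an ancestor of c484.
Ancestors of c484: {97f6, 9d84, a7ff, c484}.
e2f7 is not among them, so fast-forward is not possible.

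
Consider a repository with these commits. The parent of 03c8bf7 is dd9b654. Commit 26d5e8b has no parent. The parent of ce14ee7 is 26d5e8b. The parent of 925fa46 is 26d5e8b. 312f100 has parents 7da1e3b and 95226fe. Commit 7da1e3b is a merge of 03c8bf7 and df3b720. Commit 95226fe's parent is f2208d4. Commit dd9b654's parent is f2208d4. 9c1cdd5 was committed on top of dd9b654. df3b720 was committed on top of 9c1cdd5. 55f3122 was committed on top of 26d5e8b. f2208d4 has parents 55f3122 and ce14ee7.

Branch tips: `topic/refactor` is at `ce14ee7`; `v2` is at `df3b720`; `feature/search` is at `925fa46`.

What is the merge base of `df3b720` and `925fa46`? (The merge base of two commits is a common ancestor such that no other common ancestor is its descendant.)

26d5e8b

Ancestors of df3b720: {26d5e8b, 55f3122, 9c1cdd5, ce14ee7, dd9b654, df3b720, f2208d4}.
Ancestors of 925fa46: {26d5e8b, 925fa46}.
Common ancestors: {26d5e8b}.
The only common ancestor is 26d5e8b, so it is the merge base.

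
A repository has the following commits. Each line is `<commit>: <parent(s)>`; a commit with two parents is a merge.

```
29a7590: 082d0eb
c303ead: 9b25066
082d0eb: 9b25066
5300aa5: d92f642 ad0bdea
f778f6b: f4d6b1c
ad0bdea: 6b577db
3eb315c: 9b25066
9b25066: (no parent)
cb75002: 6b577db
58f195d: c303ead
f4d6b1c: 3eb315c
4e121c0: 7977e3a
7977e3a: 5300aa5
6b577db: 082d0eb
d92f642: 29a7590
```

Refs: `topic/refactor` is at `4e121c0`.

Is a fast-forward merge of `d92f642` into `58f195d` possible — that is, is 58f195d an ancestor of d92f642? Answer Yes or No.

A fast-forward from 58f195d to d92f642 is possible iff 58f195d is an ancestor of d92f642.
Ancestors of d92f642: {082d0eb, 29a7590, 9b25066, d92f642}.
58f195d is not among them, so fast-forward is not possible.

No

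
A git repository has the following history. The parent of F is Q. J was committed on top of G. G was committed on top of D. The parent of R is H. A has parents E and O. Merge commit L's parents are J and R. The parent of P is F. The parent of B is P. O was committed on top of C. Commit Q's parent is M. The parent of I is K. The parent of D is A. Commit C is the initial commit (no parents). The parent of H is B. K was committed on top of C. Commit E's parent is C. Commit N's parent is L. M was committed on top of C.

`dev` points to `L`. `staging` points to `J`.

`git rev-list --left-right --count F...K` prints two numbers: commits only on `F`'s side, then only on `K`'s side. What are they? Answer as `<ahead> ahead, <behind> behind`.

Reachable from F: {C, F, M, Q}.
Reachable from K: {C, K}.
Only in F's history (ahead): {F, M, Q} — 3.
Only in K's history (behind): {K} — 1.

3 ahead, 1 behind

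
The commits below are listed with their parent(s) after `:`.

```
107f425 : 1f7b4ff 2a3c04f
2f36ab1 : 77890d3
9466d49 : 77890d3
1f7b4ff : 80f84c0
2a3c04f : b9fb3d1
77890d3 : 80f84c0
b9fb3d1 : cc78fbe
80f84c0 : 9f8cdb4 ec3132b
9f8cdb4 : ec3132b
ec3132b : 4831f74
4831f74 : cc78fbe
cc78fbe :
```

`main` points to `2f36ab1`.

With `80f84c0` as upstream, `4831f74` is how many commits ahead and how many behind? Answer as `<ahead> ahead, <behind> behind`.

0 ahead, 3 behind

Reachable from 4831f74: {4831f74, cc78fbe}.
Reachable from 80f84c0: {4831f74, 80f84c0, 9f8cdb4, cc78fbe, ec3132b}.
Only in 4831f74's history (ahead): {} — 0.
Only in 80f84c0's history (behind): {80f84c0, 9f8cdb4, ec3132b} — 3.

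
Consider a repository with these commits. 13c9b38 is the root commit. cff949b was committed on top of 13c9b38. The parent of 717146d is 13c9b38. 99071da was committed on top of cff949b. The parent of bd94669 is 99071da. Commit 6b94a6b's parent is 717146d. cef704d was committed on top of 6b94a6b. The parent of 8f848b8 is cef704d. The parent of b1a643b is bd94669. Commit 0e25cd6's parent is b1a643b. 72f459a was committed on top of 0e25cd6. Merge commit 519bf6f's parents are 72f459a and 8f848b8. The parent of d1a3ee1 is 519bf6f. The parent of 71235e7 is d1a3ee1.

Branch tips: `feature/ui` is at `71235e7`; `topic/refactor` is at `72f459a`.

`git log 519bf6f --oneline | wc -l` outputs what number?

12

Walking parent pointers from 519bf6f: reachable set = {0e25cd6, 13c9b38, 519bf6f, 6b94a6b, 717146d, 72f459a, 8f848b8, 99071da, b1a643b, bd94669, cef704d, cff949b}.
That is 12 commits.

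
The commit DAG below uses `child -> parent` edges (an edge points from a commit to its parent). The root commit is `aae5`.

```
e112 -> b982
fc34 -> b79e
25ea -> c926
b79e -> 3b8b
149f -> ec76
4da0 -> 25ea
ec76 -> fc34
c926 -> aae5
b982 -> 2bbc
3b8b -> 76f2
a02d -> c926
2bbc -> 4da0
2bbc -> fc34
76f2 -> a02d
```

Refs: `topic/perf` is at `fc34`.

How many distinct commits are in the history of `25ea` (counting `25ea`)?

Walking parent pointers from 25ea: reachable set = {25ea, aae5, c926}.
That is 3 commits.

3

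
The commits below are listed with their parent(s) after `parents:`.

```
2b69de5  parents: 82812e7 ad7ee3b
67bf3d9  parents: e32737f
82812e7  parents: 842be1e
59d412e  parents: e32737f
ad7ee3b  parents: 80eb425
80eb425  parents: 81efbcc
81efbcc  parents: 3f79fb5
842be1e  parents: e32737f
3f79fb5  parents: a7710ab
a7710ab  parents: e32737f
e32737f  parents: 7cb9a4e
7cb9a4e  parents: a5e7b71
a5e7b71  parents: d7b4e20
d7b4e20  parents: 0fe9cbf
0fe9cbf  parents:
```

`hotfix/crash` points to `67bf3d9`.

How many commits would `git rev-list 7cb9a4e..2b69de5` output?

Reachable from 2b69de5: {0fe9cbf, 2b69de5, 3f79fb5, 7cb9a4e, 80eb425, 81efbcc, 82812e7, 842be1e, a5e7b71, a7710ab, ad7ee3b, d7b4e20, e32737f}.
Reachable from 7cb9a4e: {0fe9cbf, 7cb9a4e, a5e7b71, d7b4e20}.
In 2b69de5's history but not 7cb9a4e's: {2b69de5, 3f79fb5, 80eb425, 81efbcc, 82812e7, 842be1e, a7710ab, ad7ee3b, e32737f} — 9 commits.

9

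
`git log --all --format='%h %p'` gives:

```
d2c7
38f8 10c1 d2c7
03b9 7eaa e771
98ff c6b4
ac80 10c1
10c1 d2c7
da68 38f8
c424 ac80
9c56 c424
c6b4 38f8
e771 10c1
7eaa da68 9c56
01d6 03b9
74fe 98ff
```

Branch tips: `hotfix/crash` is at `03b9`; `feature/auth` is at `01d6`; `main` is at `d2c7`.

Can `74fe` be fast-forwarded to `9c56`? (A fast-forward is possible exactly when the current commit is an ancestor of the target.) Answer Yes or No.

A fast-forward from 74fe to 9c56 is possible iff 74fe is an ancestor of 9c56.
Ancestors of 9c56: {10c1, 9c56, ac80, c424, d2c7}.
74fe is not among them, so fast-forward is not possible.

No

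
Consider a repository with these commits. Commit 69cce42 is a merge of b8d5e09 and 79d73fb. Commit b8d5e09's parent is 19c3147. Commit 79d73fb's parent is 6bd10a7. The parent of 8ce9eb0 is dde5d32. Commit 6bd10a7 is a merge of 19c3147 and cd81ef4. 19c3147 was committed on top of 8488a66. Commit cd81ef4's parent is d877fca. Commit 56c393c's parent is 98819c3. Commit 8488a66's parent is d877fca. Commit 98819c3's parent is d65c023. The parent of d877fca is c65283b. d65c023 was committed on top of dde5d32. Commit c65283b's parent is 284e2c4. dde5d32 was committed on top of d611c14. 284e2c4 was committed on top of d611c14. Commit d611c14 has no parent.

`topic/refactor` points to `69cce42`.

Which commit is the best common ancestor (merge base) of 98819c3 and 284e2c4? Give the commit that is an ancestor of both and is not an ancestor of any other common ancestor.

Ancestors of 98819c3: {98819c3, d611c14, d65c023, dde5d32}.
Ancestors of 284e2c4: {284e2c4, d611c14}.
Common ancestors: {d611c14}.
The only common ancestor is d611c14, so it is the merge base.

d611c14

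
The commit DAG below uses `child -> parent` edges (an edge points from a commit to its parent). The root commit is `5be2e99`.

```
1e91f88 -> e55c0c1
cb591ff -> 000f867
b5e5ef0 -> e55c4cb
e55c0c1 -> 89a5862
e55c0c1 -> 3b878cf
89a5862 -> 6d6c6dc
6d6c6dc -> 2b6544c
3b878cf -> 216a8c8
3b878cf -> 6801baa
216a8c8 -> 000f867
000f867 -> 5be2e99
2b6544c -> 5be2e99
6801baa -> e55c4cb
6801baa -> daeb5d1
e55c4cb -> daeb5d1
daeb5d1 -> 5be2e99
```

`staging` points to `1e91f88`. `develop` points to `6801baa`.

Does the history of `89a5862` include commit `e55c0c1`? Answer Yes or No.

No

Ancestors of 89a5862: {2b6544c, 5be2e99, 6d6c6dc, 89a5862}.
e55c0c1 is not in that set, so it is not an ancestor of 89a5862.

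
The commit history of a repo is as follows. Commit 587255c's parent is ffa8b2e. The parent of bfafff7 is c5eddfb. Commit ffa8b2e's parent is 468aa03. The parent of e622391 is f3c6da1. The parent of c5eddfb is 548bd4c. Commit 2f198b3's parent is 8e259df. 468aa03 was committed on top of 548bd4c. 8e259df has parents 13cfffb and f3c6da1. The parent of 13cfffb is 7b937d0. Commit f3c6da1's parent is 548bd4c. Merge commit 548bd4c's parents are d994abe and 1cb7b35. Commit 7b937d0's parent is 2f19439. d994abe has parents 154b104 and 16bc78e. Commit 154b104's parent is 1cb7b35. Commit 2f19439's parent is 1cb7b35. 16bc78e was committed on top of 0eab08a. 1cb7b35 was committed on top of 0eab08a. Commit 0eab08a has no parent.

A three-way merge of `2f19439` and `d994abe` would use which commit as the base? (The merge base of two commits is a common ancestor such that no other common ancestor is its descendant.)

1cb7b35

Ancestors of 2f19439: {0eab08a, 1cb7b35, 2f19439}.
Ancestors of d994abe: {0eab08a, 154b104, 16bc78e, 1cb7b35, d994abe}.
Common ancestors: {0eab08a, 1cb7b35}.
Among these, 1cb7b35 is not an ancestor of any other common ancestor — it is the merge base.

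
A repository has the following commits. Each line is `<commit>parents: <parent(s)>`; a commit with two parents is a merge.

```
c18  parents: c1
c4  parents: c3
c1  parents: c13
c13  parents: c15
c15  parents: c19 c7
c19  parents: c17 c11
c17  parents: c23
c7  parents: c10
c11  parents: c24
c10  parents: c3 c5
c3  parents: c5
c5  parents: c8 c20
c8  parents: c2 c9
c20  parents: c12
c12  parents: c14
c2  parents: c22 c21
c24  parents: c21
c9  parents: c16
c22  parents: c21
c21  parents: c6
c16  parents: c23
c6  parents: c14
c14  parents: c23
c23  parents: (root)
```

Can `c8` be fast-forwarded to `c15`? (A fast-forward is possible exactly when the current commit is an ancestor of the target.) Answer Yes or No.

Yes

A fast-forward from c8 to c15 is possible iff c8 is an ancestor of c15.
Ancestors of c15: {c10, c11, c12, c14, c15, c16, c17, c19, c2, c20, c21, c22, c23, c24, c3, c5, c6, c7, c8, c9}.
c8 is among them, so fast-forward is possible.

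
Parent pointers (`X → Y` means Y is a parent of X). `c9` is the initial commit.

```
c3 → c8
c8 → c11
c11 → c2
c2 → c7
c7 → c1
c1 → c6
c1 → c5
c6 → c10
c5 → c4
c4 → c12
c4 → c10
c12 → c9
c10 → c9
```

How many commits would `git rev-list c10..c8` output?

Reachable from c8: {c1, c10, c11, c12, c2, c4, c5, c6, c7, c8, c9}.
Reachable from c10: {c10, c9}.
In c8's history but not c10's: {c1, c11, c12, c2, c4, c5, c6, c7, c8} — 9 commits.

9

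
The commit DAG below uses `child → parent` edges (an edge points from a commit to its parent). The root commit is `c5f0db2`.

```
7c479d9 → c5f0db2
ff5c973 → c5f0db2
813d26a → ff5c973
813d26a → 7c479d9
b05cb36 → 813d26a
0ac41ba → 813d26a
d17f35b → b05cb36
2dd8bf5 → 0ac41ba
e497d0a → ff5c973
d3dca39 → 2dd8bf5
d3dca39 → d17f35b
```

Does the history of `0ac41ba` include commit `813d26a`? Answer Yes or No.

Ancestors of 0ac41ba (commits reachable by following parents): {0ac41ba, 7c479d9, 813d26a, c5f0db2, ff5c973}.
813d26a is in that set, so it is an ancestor of 0ac41ba.

Yes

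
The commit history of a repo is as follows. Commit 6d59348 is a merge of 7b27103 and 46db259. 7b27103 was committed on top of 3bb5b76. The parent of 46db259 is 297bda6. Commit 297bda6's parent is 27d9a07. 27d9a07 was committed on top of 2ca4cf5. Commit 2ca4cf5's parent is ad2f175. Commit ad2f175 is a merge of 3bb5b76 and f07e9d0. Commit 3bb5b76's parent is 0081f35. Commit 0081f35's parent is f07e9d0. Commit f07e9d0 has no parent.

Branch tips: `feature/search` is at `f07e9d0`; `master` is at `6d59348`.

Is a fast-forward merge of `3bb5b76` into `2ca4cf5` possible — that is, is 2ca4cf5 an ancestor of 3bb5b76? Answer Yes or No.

No

A fast-forward from 2ca4cf5 to 3bb5b76 is possible iff 2ca4cf5 is an ancestor of 3bb5b76.
Ancestors of 3bb5b76: {0081f35, 3bb5b76, f07e9d0}.
2ca4cf5 is not among them, so fast-forward is not possible.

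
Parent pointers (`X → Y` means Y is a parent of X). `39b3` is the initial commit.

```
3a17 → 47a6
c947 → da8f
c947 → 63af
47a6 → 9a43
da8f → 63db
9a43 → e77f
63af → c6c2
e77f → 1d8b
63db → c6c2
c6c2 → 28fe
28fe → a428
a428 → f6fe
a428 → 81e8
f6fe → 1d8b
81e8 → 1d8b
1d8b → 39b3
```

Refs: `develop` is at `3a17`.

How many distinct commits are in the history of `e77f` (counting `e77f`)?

Walking parent pointers from e77f: reachable set = {1d8b, 39b3, e77f}.
That is 3 commits.

3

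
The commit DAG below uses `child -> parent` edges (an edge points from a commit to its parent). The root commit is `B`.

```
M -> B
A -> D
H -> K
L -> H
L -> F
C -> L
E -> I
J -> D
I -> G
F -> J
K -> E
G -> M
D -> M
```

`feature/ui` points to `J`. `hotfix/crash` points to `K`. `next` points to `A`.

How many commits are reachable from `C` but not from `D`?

9

Reachable from C: {B, C, D, E, F, G, H, I, J, K, L, M}.
Reachable from D: {B, D, M}.
In C's history but not D's: {C, E, F, G, H, I, J, K, L} — 9 commits.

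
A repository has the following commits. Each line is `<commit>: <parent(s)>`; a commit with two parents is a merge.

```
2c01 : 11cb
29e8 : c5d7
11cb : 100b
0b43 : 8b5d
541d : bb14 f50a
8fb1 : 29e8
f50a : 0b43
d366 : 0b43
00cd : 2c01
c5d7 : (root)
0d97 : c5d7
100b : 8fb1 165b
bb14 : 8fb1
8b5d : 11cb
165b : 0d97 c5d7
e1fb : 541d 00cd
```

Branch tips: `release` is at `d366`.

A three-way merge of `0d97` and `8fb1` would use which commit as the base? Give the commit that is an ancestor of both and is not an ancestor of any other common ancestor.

Ancestors of 0d97: {0d97, c5d7}.
Ancestors of 8fb1: {29e8, 8fb1, c5d7}.
Common ancestors: {c5d7}.
The only common ancestor is c5d7, so it is the merge base.

c5d7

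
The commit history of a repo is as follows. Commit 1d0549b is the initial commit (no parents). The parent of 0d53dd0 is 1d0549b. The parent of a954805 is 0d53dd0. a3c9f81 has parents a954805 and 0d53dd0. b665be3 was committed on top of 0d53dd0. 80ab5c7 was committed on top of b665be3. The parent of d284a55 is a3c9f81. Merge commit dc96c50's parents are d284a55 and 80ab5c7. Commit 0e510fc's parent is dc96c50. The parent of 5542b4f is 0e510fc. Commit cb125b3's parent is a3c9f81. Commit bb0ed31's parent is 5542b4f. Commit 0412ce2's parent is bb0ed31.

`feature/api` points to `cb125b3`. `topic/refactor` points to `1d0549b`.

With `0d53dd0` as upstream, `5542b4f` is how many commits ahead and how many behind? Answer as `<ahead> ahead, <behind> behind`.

Reachable from 5542b4f: {0d53dd0, 0e510fc, 1d0549b, 5542b4f, 80ab5c7, a3c9f81, a954805, b665be3, d284a55, dc96c50}.
Reachable from 0d53dd0: {0d53dd0, 1d0549b}.
Only in 5542b4f's history (ahead): {0e510fc, 5542b4f, 80ab5c7, a3c9f81, a954805, b665be3, d284a55, dc96c50} — 8.
Only in 0d53dd0's history (behind): {} — 0.

8 ahead, 0 behind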